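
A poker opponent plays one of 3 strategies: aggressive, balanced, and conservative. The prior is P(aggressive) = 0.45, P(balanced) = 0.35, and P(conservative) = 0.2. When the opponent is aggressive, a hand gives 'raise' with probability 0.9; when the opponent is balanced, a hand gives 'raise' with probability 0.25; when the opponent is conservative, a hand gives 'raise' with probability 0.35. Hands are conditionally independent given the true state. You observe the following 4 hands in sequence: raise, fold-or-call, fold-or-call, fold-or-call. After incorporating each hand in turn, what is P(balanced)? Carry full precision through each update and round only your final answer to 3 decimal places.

0.653

After 'raise': normaliser = 0.9·0.4500 + 0.25·0.3500 + 0.35·0.2000; P(aggressive) ≈ 0.7200, P(balanced) ≈ 0.1556, P(conservative) ≈ 0.1244
After 'fold-or-call': normaliser = 0.1·0.7200 + 0.75·0.1556 + 0.65·0.1244; P(aggressive) ≈ 0.2671, P(balanced) ≈ 0.4328, P(conservative) ≈ 0.3001
After 'fold-or-call': normaliser = 0.1·0.2671 + 0.75·0.4328 + 0.65·0.3001; P(aggressive) ≈ 0.0489, P(balanced) ≈ 0.5941, P(conservative) ≈ 0.3570
After 'fold-or-call': normaliser = 0.1·0.0489 + 0.75·0.5941 + 0.65·0.3570; P(aggressive) ≈ 0.0072, P(balanced) ≈ 0.6529, P(conservative) ≈ 0.3400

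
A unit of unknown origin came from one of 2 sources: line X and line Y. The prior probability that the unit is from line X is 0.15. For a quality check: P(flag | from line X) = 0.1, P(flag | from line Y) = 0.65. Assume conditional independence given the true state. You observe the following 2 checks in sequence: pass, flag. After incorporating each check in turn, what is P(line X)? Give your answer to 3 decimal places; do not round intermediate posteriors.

0.065

After 'pass': P(line X) = 0.9·0.1500 / (0.9·0.1500 + 0.35·0.8500) ≈ 0.3121
After 'flag': P(line X) = 0.1·0.3121 / (0.1·0.3121 + 0.65·0.6879) ≈ 0.0653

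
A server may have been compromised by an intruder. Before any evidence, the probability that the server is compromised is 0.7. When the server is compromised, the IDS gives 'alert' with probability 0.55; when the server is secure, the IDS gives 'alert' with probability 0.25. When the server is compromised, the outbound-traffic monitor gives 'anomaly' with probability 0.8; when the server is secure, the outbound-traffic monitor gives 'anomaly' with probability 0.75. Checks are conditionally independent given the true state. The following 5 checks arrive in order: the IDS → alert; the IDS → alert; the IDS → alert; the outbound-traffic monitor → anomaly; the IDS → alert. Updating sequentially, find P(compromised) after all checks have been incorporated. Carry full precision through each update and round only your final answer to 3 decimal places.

0.983

After the IDS='alert': P(compromised) = 0.55·0.7000 / (0.55·0.7000 + 0.25·0.3000) ≈ 0.8370
After the IDS='alert': P(compromised) = 0.55·0.8370 / (0.55·0.8370 + 0.25·0.1630) ≈ 0.9187
After the IDS='alert': P(compromised) = 0.55·0.9187 / (0.55·0.9187 + 0.25·0.0813) ≈ 0.9613
After the outbound-traffic monitor='anomaly': P(compromised) = 0.8·0.9613 / (0.8·0.9613 + 0.75·0.0387) ≈ 0.9636
After the IDS='alert': P(compromised) = 0.55·0.9636 / (0.55·0.9636 + 0.25·0.0364) ≈ 0.9831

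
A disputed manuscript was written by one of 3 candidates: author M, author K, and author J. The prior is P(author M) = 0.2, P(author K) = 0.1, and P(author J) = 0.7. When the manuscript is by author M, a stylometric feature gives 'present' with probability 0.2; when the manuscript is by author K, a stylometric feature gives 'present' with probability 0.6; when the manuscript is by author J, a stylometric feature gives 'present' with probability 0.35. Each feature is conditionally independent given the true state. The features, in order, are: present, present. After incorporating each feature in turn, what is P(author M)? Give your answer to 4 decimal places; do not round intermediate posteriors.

0.0617

After 'present': normaliser = 0.2·0.2000 + 0.6·0.1000 + 0.35·0.7000; P(author M) ≈ 0.1159, P(author K) ≈ 0.1739, P(author J) ≈ 0.7101
After 'present': normaliser = 0.2·0.1159 + 0.6·0.1739 + 0.35·0.7101; P(author M) ≈ 0.0617, P(author K) ≈ 0.2775, P(author J) ≈ 0.6609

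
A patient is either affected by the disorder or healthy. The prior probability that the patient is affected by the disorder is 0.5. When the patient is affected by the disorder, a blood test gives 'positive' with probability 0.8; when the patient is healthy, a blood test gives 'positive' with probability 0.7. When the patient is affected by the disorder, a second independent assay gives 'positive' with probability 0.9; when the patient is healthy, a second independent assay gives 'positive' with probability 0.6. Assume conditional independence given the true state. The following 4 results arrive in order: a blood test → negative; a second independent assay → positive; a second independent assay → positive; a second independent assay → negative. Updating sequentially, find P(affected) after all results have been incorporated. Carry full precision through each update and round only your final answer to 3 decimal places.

0.273

After a blood test='negative': P(affected) = 0.2·0.5000 / (0.2·0.5000 + 0.3·0.5000) ≈ 0.4000
After a second independent assay='positive': P(affected) = 0.9·0.4000 / (0.9·0.4000 + 0.6·0.6000) ≈ 0.5000
After a second independent assay='positive': P(affected) = 0.9·0.5000 / (0.9·0.5000 + 0.6·0.5000) ≈ 0.6000
After a second independent assay='negative': P(affected) = 0.1·0.6000 / (0.1·0.6000 + 0.4·0.4000) ≈ 0.2727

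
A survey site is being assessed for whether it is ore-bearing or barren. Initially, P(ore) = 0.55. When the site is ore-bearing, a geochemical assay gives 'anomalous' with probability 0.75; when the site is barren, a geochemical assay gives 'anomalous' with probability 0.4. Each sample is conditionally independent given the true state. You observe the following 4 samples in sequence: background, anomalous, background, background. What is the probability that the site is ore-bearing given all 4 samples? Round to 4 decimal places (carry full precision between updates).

0.1422

After 'background': P(ore) = 0.25·0.5500 / (0.25·0.5500 + 0.6·0.4500) ≈ 0.3374
After 'anomalous': P(ore) = 0.75·0.3374 / (0.75·0.3374 + 0.4·0.6626) ≈ 0.4885
After 'background': P(ore) = 0.25·0.4885 / (0.25·0.4885 + 0.6·0.5115) ≈ 0.2846
After 'background': P(ore) = 0.25·0.2846 / (0.25·0.2846 + 0.6·0.7154) ≈ 0.1422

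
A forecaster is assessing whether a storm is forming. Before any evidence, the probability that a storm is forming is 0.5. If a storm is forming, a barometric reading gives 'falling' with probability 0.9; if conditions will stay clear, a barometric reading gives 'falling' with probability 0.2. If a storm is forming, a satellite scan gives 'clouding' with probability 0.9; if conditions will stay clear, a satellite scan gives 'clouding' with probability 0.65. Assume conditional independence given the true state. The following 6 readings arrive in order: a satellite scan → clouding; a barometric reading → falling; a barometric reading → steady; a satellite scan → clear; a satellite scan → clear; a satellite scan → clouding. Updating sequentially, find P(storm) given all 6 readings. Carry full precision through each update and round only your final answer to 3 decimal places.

0.081

After a satellite scan='clouding': P(storm) = 0.9·0.5000 / (0.9·0.5000 + 0.65·0.5000) ≈ 0.5806
After a barometric reading='falling': P(storm) = 0.9·0.5806 / (0.9·0.5806 + 0.2·0.4194) ≈ 0.8617
After a barometric reading='steady': P(storm) = 0.1·0.8617 / (0.1·0.8617 + 0.8·0.1383) ≈ 0.4378
After a satellite scan='clear': P(storm) = 0.1·0.4378 / (0.1·0.4378 + 0.35·0.5622) ≈ 0.1820
After a satellite scan='clear': P(storm) = 0.1·0.1820 / (0.1·0.1820 + 0.35·0.8180) ≈ 0.0598
After a satellite scan='clouding': P(storm) = 0.9·0.0598 / (0.9·0.0598 + 0.65·0.9402) ≈ 0.0809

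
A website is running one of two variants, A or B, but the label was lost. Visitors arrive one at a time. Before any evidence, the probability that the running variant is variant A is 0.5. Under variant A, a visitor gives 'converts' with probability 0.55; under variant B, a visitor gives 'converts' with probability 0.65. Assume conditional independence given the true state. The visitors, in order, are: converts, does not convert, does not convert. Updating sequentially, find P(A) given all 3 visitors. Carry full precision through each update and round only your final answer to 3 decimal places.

0.583

After 'converts': P(A) = 0.55·0.5000 / (0.55·0.5000 + 0.65·0.5000) ≈ 0.4583
After 'does not convert': P(A) = 0.45·0.4583 / (0.45·0.4583 + 0.35·0.5417) ≈ 0.5211
After 'does not convert': P(A) = 0.45·0.5211 / (0.45·0.5211 + 0.35·0.4789) ≈ 0.5831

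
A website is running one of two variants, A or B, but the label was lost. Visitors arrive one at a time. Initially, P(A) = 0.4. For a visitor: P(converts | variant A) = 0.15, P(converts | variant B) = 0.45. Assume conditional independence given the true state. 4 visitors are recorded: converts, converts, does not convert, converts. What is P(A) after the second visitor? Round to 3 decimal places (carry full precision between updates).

After 'converts': P(A) = 0.15·0.4000 / (0.15·0.4000 + 0.45·0.6000) ≈ 0.1818
After 'converts': P(A) = 0.15·0.1818 / (0.15·0.1818 + 0.45·0.8182) ≈ 0.0690

0.069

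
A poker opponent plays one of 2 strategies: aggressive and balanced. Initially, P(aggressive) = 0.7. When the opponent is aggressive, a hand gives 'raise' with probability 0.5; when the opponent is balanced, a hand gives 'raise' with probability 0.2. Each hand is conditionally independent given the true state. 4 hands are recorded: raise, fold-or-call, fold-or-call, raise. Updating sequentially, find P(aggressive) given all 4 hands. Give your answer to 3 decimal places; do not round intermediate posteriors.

0.851

After 'raise': P(aggressive) = 0.5·0.7000 / (0.5·0.7000 + 0.2·0.3000) ≈ 0.8537
After 'fold-or-call': P(aggressive) = 0.5·0.8537 / (0.5·0.8537 + 0.8·0.1463) ≈ 0.7848
After 'fold-or-call': P(aggressive) = 0.5·0.7848 / (0.5·0.7848 + 0.8·0.2152) ≈ 0.6950
After 'raise': P(aggressive) = 0.5·0.6950 / (0.5·0.6950 + 0.2·0.3050) ≈ 0.8507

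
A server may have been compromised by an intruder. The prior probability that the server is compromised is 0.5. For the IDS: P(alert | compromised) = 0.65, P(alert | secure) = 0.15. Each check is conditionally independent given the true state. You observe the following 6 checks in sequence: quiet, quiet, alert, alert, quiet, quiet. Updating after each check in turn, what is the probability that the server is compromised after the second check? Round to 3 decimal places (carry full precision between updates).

0.145

After 'quiet': P(compromised) = 0.35·0.5000 / (0.35·0.5000 + 0.85·0.5000) ≈ 0.2917
After 'quiet': P(compromised) = 0.35·0.2917 / (0.35·0.2917 + 0.85·0.7083) ≈ 0.1450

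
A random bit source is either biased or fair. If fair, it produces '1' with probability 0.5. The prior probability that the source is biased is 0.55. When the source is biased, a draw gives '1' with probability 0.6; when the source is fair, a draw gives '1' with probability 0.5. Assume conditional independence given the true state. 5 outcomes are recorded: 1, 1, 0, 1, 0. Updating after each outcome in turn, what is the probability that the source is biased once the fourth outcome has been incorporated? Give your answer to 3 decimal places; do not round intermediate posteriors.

After '1': P(biased) = 0.6·0.5500 / (0.6·0.5500 + 0.5·0.4500) ≈ 0.5946
After '1': P(biased) = 0.6·0.5946 / (0.6·0.5946 + 0.5·0.4054) ≈ 0.6377
After '0': P(biased) = 0.4·0.6377 / (0.4·0.6377 + 0.5·0.3623) ≈ 0.5847
After '1': P(biased) = 0.6·0.5847 / (0.6·0.5847 + 0.5·0.4153) ≈ 0.6282

0.628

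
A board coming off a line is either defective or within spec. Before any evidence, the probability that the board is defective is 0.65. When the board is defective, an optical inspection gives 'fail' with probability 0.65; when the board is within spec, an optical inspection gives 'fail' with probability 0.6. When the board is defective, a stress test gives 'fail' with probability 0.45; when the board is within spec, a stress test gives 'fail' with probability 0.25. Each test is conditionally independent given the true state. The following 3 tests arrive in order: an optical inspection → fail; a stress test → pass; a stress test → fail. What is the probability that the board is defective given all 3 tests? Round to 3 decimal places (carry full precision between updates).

0.726

After an optical inspection='fail': P(defective) = 0.65·0.6500 / (0.65·0.6500 + 0.6·0.3500) ≈ 0.6680
After a stress test='pass': P(defective) = 0.55·0.6680 / (0.55·0.6680 + 0.75·0.3320) ≈ 0.5960
After a stress test='fail': P(defective) = 0.45·0.5960 / (0.45·0.5960 + 0.25·0.4040) ≈ 0.7265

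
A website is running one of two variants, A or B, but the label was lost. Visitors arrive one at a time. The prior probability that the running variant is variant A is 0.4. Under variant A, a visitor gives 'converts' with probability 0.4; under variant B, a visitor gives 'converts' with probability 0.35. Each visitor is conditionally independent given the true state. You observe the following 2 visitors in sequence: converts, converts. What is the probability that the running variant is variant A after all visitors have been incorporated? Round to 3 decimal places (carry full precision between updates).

After 'converts': P(A) = 0.4·0.4000 / (0.4·0.4000 + 0.35·0.6000) ≈ 0.4324
After 'converts': P(A) = 0.4·0.4324 / (0.4·0.4324 + 0.35·0.5676) ≈ 0.4655

0.465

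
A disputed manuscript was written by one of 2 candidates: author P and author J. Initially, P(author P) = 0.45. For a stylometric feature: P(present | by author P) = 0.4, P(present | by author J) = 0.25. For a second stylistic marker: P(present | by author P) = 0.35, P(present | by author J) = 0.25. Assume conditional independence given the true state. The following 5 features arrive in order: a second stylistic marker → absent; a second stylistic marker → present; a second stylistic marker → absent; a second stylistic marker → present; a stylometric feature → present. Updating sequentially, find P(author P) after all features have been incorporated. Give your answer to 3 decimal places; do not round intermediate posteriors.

After a second stylistic marker='absent': P(author P) = 0.65·0.4500 / (0.65·0.4500 + 0.75·0.5500) ≈ 0.4149
After a second stylistic marker='present': P(author P) = 0.35·0.4149 / (0.35·0.4149 + 0.25·0.5851) ≈ 0.4982
After a second stylistic marker='absent': P(author P) = 0.65·0.4982 / (0.65·0.4982 + 0.75·0.5018) ≈ 0.4625
After a second stylistic marker='present': P(author P) = 0.35·0.4625 / (0.35·0.4625 + 0.25·0.5375) ≈ 0.5464
After a stylometric feature='present': P(author P) = 0.4·0.5464 / (0.4·0.5464 + 0.25·0.4536) ≈ 0.6584

0.658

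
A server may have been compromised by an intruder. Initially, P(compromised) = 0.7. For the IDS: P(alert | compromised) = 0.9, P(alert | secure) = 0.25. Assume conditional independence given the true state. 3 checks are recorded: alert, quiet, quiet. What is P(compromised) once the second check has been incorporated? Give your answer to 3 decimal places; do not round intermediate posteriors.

0.528

After 'alert': P(compromised) = 0.9·0.7000 / (0.9·0.7000 + 0.25·0.3000) ≈ 0.8936
After 'quiet': P(compromised) = 0.1·0.8936 / (0.1·0.8936 + 0.75·0.1064) ≈ 0.5283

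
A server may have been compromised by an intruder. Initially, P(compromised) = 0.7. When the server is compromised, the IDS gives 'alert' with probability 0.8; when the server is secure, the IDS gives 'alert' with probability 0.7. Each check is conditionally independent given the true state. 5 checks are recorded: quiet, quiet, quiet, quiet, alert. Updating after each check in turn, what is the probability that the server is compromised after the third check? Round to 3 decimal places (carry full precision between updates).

After 'quiet': P(compromised) = 0.2·0.7000 / (0.2·0.7000 + 0.3·0.3000) ≈ 0.6087
After 'quiet': P(compromised) = 0.2·0.6087 / (0.2·0.6087 + 0.3·0.3913) ≈ 0.5091
After 'quiet': P(compromised) = 0.2·0.5091 / (0.2·0.5091 + 0.3·0.4909) ≈ 0.4088

0.409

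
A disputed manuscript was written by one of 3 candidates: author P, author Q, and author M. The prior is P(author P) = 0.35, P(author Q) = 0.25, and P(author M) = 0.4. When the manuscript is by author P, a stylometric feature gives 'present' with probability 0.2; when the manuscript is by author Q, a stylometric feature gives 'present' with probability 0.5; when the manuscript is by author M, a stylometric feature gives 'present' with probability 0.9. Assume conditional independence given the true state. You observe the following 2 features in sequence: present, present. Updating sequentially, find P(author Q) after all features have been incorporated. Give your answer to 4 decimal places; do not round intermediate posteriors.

0.1561

After 'present': normaliser = 0.2·0.3500 + 0.5·0.2500 + 0.9·0.4000; P(author P) ≈ 0.1261, P(author Q) ≈ 0.2252, P(author M) ≈ 0.6486
After 'present': normaliser = 0.2·0.1261 + 0.5·0.2252 + 0.9·0.6486; P(author P) ≈ 0.0350, P(author Q) ≈ 0.1561, P(author M) ≈ 0.8090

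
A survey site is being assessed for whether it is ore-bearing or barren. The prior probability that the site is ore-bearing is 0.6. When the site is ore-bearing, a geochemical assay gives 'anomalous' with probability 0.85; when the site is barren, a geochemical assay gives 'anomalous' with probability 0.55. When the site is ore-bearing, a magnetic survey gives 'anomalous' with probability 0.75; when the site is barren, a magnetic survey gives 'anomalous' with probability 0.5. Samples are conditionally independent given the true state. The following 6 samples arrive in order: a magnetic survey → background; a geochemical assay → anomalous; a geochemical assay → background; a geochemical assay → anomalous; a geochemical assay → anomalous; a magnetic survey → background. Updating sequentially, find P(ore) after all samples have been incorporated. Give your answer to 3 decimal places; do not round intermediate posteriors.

After a magnetic survey='background': P(ore) = 0.25·0.6000 / (0.25·0.6000 + 0.5·0.4000) ≈ 0.4286
After a geochemical assay='anomalous': P(ore) = 0.85·0.4286 / (0.85·0.4286 + 0.55·0.5714) ≈ 0.5368
After a geochemical assay='background': P(ore) = 0.15·0.5368 / (0.15·0.5368 + 0.45·0.4632) ≈ 0.2787
After a geochemical assay='anomalous': P(ore) = 0.85·0.2787 / (0.85·0.2787 + 0.55·0.7213) ≈ 0.3739
After a geochemical assay='anomalous': P(ore) = 0.85·0.3739 / (0.85·0.3739 + 0.55·0.6261) ≈ 0.4799
After a magnetic survey='background': P(ore) = 0.25·0.4799 / (0.25·0.4799 + 0.5·0.5201) ≈ 0.3157

0.316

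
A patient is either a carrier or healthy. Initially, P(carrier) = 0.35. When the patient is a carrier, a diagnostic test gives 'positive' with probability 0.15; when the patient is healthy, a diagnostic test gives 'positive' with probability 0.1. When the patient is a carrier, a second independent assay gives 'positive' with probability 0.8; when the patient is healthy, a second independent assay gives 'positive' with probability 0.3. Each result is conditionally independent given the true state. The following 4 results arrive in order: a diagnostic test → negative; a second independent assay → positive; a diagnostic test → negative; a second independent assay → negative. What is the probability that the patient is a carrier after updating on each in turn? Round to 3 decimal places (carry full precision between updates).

0.268

Each posterior becomes the prior for the next update.
After a diagnostic test='negative': P(carrier) = 0.85·0.3500 / (0.85·0.3500 + 0.9·0.6500) ≈ 0.3371
After a second independent assay='positive': P(carrier) = 0.8·0.3371 / (0.8·0.3371 + 0.3·0.6629) ≈ 0.5756
After a diagnostic test='negative': P(carrier) = 0.85·0.5756 / (0.85·0.5756 + 0.9·0.4244) ≈ 0.5616
After a second independent assay='negative': P(carrier) = 0.2·0.5616 / (0.2·0.5616 + 0.7·0.4384) ≈ 0.2679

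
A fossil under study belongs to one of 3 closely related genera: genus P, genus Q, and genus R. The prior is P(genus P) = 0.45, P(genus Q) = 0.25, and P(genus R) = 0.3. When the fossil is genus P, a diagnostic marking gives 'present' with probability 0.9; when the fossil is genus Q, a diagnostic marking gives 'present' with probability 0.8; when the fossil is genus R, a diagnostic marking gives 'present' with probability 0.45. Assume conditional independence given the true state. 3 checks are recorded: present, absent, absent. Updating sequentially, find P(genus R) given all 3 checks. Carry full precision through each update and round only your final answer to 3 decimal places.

Apply Bayes' rule sequentially, carrying P(genus R) forward.
After 'present': normaliser = 0.9·0.4500 + 0.8·0.2500 + 0.45·0.3000; P(genus P) ≈ 0.5473, P(genus Q) ≈ 0.2703, P(genus R) ≈ 0.1824
After 'absent': normaliser = 0.1·0.5473 + 0.2·0.2703 + 0.55·0.1824; P(genus P) ≈ 0.2617, P(genus Q) ≈ 0.2585, P(genus R) ≈ 0.4798
After 'absent': normaliser = 0.1·0.2617 + 0.2·0.2585 + 0.55·0.4798; P(genus P) ≈ 0.0766, P(genus Q) ≈ 0.1513, P(genus R) ≈ 0.7722

0.772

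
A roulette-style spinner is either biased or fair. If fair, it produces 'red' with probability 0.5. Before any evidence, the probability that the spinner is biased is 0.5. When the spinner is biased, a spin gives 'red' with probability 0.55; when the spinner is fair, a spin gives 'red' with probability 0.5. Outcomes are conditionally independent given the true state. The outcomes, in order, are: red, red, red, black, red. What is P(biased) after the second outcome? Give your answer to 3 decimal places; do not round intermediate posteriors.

0.548

After 'red': P(biased) = 0.55·0.5000 / (0.55·0.5000 + 0.5·0.5000) ≈ 0.5238
After 'red': P(biased) = 0.55·0.5238 / (0.55·0.5238 + 0.5·0.4762) ≈ 0.5475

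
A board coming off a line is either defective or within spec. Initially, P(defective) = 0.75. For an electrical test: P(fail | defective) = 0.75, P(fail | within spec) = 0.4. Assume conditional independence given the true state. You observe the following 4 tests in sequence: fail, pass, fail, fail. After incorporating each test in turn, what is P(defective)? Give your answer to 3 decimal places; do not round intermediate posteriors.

Each posterior becomes the prior for the next update.
After 'fail': P(defective) = 0.75·0.7500 / (0.75·0.7500 + 0.4·0.2500) ≈ 0.8491
After 'pass': P(defective) = 0.25·0.8491 / (0.25·0.8491 + 0.6·0.1509) ≈ 0.7009
After 'fail': P(defective) = 0.75·0.7009 / (0.75·0.7009 + 0.4·0.2991) ≈ 0.8146
After 'fail': P(defective) = 0.75·0.8146 / (0.75·0.8146 + 0.4·0.1854) ≈ 0.8918

0.892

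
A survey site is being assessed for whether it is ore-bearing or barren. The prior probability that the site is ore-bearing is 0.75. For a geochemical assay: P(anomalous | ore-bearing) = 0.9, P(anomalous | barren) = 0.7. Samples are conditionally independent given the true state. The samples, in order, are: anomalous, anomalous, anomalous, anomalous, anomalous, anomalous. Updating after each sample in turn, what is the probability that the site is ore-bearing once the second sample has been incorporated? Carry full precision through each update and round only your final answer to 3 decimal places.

Apply Bayes' rule sequentially, carrying P(ore) forward.
After 'anomalous': P(ore) = 0.9·0.7500 / (0.9·0.7500 + 0.7·0.2500) ≈ 0.7941
After 'anomalous': P(ore) = 0.9·0.7941 / (0.9·0.7941 + 0.7·0.2059) ≈ 0.8322

0.832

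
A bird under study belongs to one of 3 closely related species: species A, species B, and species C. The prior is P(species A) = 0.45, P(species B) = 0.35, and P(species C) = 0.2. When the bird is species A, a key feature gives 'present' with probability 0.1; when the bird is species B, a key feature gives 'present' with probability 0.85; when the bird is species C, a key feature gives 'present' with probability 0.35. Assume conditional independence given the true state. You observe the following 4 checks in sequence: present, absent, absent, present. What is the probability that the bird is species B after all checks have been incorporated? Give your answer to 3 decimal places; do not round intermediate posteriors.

0.289

After 'present': normaliser = 0.1·0.4500 + 0.85·0.3500 + 0.35·0.2000; P(species A) ≈ 0.1091, P(species B) ≈ 0.7212, P(species C) ≈ 0.1697
After 'absent': normaliser = 0.9·0.1091 + 0.15·0.7212 + 0.65·0.1697; P(species A) ≈ 0.3100, P(species B) ≈ 0.3416, P(species C) ≈ 0.3483
After 'absent': normaliser = 0.9·0.3100 + 0.15·0.3416 + 0.65·0.3483; P(species A) ≈ 0.5012, P(species B) ≈ 0.0920, P(species C) ≈ 0.4067
After 'present': normaliser = 0.1·0.5012 + 0.85·0.0920 + 0.35·0.4067; P(species A) ≈ 0.1852, P(species B) ≈ 0.2890, P(species C) ≈ 0.5258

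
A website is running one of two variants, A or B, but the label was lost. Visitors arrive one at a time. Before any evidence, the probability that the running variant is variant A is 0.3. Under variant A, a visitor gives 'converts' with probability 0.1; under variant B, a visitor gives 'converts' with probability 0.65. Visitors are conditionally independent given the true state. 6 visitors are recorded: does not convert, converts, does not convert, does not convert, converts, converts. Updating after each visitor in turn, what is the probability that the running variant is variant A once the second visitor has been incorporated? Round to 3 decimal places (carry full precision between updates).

After 'does not convert': P(A) = 0.9·0.3000 / (0.9·0.3000 + 0.35·0.7000) ≈ 0.5243
After 'converts': P(A) = 0.1·0.5243 / (0.1·0.5243 + 0.65·0.4757) ≈ 0.1450

0.145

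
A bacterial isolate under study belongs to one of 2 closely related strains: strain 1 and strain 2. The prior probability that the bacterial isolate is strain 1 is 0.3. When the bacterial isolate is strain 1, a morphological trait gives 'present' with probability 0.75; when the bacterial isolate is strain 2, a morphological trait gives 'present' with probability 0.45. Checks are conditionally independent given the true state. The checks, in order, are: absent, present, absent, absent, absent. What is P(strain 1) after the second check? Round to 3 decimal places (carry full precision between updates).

Apply Bayes' rule sequentially, carrying P(strain 1) forward.
After 'absent': P(strain 1) = 0.25·0.3000 / (0.25·0.3000 + 0.55·0.7000) ≈ 0.1630
After 'present': P(strain 1) = 0.75·0.1630 / (0.75·0.1630 + 0.45·0.8370) ≈ 0.2451

0.245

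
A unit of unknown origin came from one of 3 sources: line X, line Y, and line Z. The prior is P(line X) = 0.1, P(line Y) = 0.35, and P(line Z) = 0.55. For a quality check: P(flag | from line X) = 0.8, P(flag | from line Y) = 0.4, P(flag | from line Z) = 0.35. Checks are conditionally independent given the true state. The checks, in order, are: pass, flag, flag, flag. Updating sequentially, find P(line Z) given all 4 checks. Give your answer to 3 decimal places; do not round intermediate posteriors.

0.393

After 'pass': normaliser = 0.2·0.1000 + 0.6·0.3500 + 0.65·0.5500; P(line X) ≈ 0.0340, P(line Y) ≈ 0.3574, P(line Z) ≈ 0.6085
After 'flag': normaliser = 0.8·0.0340 + 0.4·0.3574 + 0.35·0.6085; P(line X) ≈ 0.0711, P(line Y) ≈ 0.3731, P(line Z) ≈ 0.5558
After 'flag': normaliser = 0.8·0.0711 + 0.4·0.3731 + 0.35·0.5558; P(line X) ≈ 0.1419, P(line Y) ≈ 0.3725, P(line Z) ≈ 0.4856
After 'flag': normaliser = 0.8·0.1419 + 0.4·0.3725 + 0.35·0.4856; P(line X) ≈ 0.2625, P(line Y) ≈ 0.3445, P(line Z) ≈ 0.3929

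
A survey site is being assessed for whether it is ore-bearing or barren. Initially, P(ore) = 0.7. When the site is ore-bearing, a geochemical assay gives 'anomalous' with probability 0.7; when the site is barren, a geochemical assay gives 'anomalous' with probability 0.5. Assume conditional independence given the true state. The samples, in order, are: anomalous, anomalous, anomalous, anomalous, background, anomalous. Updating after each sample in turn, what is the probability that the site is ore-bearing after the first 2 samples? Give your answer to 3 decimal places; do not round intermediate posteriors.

Each posterior becomes the prior for the next update.
After 'anomalous': P(ore) = 0.7·0.7000 / (0.7·0.7000 + 0.5·0.3000) ≈ 0.7656
After 'anomalous': P(ore) = 0.7·0.7656 / (0.7·0.7656 + 0.5·0.2344) ≈ 0.8206

0.821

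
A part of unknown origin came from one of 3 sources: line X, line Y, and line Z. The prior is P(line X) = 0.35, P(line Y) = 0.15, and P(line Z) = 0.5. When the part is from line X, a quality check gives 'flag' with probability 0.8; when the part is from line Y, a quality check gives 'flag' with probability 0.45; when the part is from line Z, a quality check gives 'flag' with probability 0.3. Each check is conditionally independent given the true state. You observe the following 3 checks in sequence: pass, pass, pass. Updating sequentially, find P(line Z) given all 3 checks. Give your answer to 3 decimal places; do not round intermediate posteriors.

0.861

After 'pass': normaliser = 0.2·0.3500 + 0.55·0.1500 + 0.7·0.5000; P(line X) ≈ 0.1393, P(line Y) ≈ 0.1642, P(line Z) ≈ 0.6965
After 'pass': normaliser = 0.2·0.1393 + 0.55·0.1642 + 0.7·0.6965; P(line X) ≈ 0.0460, P(line Y) ≈ 0.1491, P(line Z) ≈ 0.8049
After 'pass': normaliser = 0.2·0.0460 + 0.55·0.1491 + 0.7·0.8049; P(line X) ≈ 0.0141, P(line Y) ≈ 0.1252, P(line Z) ≈ 0.8607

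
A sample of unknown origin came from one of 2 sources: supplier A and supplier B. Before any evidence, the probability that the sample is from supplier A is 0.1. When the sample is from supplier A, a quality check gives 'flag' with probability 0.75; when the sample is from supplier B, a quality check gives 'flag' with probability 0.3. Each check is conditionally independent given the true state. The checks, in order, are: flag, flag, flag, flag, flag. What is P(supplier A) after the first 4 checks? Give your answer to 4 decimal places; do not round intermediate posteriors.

0.8127

After 'flag': P(supplier A) = 0.75·0.1000 / (0.75·0.1000 + 0.3·0.9000) ≈ 0.2174
After 'flag': P(supplier A) = 0.75·0.2174 / (0.75·0.2174 + 0.3·0.7826) ≈ 0.4098
After 'flag': P(supplier A) = 0.75·0.4098 / (0.75·0.4098 + 0.3·0.5902) ≈ 0.6345
After 'flag': P(supplier A) = 0.75·0.6345 / (0.75·0.6345 + 0.3·0.3655) ≈ 0.8127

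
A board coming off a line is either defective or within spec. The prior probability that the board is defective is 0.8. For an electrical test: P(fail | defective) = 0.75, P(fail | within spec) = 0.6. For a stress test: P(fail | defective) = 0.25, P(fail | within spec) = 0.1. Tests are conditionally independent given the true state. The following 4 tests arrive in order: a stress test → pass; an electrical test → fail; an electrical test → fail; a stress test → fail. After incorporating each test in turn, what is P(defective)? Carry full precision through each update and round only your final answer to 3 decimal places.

0.929

After a stress test='pass': P(defective) = 0.75·0.8000 / (0.75·0.8000 + 0.9·0.2000) ≈ 0.7692
After an electrical test='fail': P(defective) = 0.75·0.7692 / (0.75·0.7692 + 0.6·0.2308) ≈ 0.8065
After an electrical test='fail': P(defective) = 0.75·0.8065 / (0.75·0.8065 + 0.6·0.1935) ≈ 0.8389
After a stress test='fail': P(defective) = 0.25·0.8389 / (0.25·0.8389 + 0.1·0.1611) ≈ 0.9287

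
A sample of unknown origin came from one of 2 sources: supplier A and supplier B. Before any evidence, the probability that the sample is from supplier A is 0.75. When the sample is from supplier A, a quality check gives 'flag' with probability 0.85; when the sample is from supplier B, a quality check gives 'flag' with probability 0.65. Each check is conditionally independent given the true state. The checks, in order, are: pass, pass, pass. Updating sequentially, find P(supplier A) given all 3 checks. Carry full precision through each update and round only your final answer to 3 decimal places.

0.191

After 'pass': P(supplier A) = 0.15·0.7500 / (0.15·0.7500 + 0.35·0.2500) ≈ 0.5625
After 'pass': P(supplier A) = 0.15·0.5625 / (0.15·0.5625 + 0.35·0.4375) ≈ 0.3553
After 'pass': P(supplier A) = 0.15·0.3553 / (0.15·0.3553 + 0.35·0.6447) ≈ 0.1910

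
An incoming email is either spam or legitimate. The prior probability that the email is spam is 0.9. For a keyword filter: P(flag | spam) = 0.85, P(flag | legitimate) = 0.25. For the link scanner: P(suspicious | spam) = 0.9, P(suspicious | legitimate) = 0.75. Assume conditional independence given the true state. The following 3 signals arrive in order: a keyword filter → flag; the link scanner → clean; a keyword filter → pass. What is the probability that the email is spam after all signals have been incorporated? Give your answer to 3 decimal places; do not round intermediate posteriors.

0.710

After a keyword filter='flag': P(spam) = 0.85·0.9000 / (0.85·0.9000 + 0.25·0.1000) ≈ 0.9684
After the link scanner='clean': P(spam) = 0.1·0.9684 / (0.1·0.9684 + 0.25·0.0316) ≈ 0.9245
After a keyword filter='pass': P(spam) = 0.15·0.9245 / (0.15·0.9245 + 0.75·0.0755) ≈ 0.7100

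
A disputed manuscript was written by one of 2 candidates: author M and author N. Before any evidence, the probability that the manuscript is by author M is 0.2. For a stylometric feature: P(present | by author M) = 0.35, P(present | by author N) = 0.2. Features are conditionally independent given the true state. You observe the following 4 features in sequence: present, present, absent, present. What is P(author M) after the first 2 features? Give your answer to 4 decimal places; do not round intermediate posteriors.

0.4336

Each posterior becomes the prior for the next update.
After 'present': P(author M) = 0.35·0.2000 / (0.35·0.2000 + 0.2·0.8000) ≈ 0.3043
After 'present': P(author M) = 0.35·0.3043 / (0.35·0.3043 + 0.2·0.6957) ≈ 0.4336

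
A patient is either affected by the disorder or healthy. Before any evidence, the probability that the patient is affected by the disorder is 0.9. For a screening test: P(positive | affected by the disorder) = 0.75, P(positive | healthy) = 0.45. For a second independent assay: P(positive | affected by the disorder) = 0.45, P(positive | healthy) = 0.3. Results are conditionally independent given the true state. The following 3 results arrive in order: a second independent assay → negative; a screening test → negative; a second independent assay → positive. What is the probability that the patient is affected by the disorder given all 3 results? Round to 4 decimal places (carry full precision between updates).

0.8282

After a second independent assay='negative': P(affected) = 0.55·0.9000 / (0.55·0.9000 + 0.7·0.1000) ≈ 0.8761
After a screening test='negative': P(affected) = 0.25·0.8761 / (0.25·0.8761 + 0.55·0.1239) ≈ 0.7627
After a second independent assay='positive': P(affected) = 0.45·0.7627 / (0.45·0.7627 + 0.3·0.2373) ≈ 0.8282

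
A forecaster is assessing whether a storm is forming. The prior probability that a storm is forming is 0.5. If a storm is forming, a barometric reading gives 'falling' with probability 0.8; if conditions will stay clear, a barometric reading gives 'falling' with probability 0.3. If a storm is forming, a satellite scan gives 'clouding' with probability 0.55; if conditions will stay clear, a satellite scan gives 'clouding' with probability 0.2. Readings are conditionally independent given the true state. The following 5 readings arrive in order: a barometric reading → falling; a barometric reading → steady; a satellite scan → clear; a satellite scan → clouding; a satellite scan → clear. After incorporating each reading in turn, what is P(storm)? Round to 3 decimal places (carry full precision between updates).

After a barometric reading='falling': P(storm) = 0.8·0.5000 / (0.8·0.5000 + 0.3·0.5000) ≈ 0.7273
After a barometric reading='steady': P(storm) = 0.2·0.7273 / (0.2·0.7273 + 0.7·0.2727) ≈ 0.4324
After a satellite scan='clear': P(storm) = 0.45·0.4324 / (0.45·0.4324 + 0.8·0.5676) ≈ 0.3000
After a satellite scan='clouding': P(storm) = 0.55·0.3000 / (0.55·0.3000 + 0.2·0.7000) ≈ 0.5410
After a satellite scan='clear': P(storm) = 0.45·0.5410 / (0.45·0.5410 + 0.8·0.4590) ≈ 0.3987

0.399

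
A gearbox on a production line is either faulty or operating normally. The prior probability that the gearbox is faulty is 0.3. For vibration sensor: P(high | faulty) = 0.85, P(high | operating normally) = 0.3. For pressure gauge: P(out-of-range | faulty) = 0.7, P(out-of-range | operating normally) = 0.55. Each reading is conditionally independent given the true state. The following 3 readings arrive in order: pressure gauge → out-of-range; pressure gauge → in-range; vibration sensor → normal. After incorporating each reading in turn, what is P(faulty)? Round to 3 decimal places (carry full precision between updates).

0.072

After pressure gauge='out-of-range': P(faulty) = 0.7·0.3000 / (0.7·0.3000 + 0.55·0.7000) ≈ 0.3529
After pressure gauge='in-range': P(faulty) = 0.3·0.3529 / (0.3·0.3529 + 0.45·0.6471) ≈ 0.2667
After vibration sensor='normal': P(faulty) = 0.15·0.2667 / (0.15·0.2667 + 0.7·0.7333) ≈ 0.0723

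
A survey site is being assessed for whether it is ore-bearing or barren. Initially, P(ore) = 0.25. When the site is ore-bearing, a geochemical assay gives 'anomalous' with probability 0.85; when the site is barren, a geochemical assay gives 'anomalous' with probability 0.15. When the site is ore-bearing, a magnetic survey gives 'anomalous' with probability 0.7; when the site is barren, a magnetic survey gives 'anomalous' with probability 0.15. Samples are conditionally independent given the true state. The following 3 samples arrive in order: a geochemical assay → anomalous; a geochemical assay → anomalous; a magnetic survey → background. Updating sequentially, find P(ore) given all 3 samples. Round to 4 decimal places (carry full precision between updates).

Each posterior becomes the prior for the next update.
After a geochemical assay='anomalous': P(ore) = 0.85·0.2500 / (0.85·0.2500 + 0.15·0.7500) ≈ 0.6538
After a geochemical assay='anomalous': P(ore) = 0.85·0.6538 / (0.85·0.6538 + 0.15·0.3462) ≈ 0.9146
After a magnetic survey='background': P(ore) = 0.3·0.9146 / (0.3·0.9146 + 0.85·0.0854) ≈ 0.7907

0.7907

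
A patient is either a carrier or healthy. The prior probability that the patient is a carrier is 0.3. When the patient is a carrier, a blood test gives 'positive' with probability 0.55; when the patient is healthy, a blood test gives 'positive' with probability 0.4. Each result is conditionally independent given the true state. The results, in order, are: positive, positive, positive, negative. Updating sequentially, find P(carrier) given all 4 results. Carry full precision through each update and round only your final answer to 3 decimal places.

After 'positive': P(carrier) = 0.55·0.3000 / (0.55·0.3000 + 0.4·0.7000) ≈ 0.3708
After 'positive': P(carrier) = 0.55·0.3708 / (0.55·0.3708 + 0.4·0.6292) ≈ 0.4476
After 'positive': P(carrier) = 0.55·0.4476 / (0.55·0.4476 + 0.4·0.5524) ≈ 0.5270
After 'negative': P(carrier) = 0.45·0.5270 / (0.45·0.5270 + 0.6·0.4730) ≈ 0.4552

0.455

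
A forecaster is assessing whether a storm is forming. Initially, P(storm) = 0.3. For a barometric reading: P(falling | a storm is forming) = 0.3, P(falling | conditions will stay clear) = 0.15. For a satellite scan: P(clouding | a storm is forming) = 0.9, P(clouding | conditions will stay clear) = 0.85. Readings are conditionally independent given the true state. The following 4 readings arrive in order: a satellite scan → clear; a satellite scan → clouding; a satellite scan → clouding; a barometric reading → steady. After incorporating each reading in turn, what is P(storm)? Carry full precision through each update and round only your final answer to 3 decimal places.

After a satellite scan='clear': P(storm) = 0.1·0.3000 / (0.1·0.3000 + 0.15·0.7000) ≈ 0.2222
After a satellite scan='clouding': P(storm) = 0.9·0.2222 / (0.9·0.2222 + 0.85·0.7778) ≈ 0.2323
After a satellite scan='clouding': P(storm) = 0.9·0.2323 / (0.9·0.2323 + 0.85·0.7677) ≈ 0.2426
After a barometric reading='steady': P(storm) = 0.7·0.2426 / (0.7·0.2426 + 0.85·0.7574) ≈ 0.2087

0.209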